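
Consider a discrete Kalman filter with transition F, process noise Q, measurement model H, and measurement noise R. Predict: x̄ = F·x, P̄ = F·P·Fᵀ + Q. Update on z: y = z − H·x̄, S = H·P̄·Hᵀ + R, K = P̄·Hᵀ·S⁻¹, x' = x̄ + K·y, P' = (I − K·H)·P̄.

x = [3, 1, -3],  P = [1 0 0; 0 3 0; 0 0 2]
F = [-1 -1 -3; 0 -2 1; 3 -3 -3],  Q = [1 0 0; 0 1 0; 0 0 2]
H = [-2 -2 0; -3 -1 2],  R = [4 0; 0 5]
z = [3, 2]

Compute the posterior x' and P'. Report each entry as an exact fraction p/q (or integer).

x̄ = F·x = [5, -5, 15]
P̄ = F·P·Fᵀ + Q = [23 0 24; 0 15 12; 24 12 56]
y = z − H·x̄ = [3, -18]
S = H·P̄·Hᵀ + R = [156 24; 24 115]
K = P̄·Hᵀ·S⁻¹ = [-2393/8682 -181/1447; -611/2894 177/1447; -746/1447 508/1447]
x' = x̄ + K·y = [18593/2894, -22675/2894, 10323/1447]
P' = (I − K·H)·P̄ = [33401/4341 -10336/1447 11080/1447; -10336/1447 10947/1447 -9588/1447; 11080/1447 -9588/1447 13096/1447]

x' = [18593/2894, -22675/2894, 10323/1447]
P' = [33401/4341 -10336/1447 11080/1447; -10336/1447 10947/1447 -9588/1447; 11080/1447 -9588/1447 13096/1447]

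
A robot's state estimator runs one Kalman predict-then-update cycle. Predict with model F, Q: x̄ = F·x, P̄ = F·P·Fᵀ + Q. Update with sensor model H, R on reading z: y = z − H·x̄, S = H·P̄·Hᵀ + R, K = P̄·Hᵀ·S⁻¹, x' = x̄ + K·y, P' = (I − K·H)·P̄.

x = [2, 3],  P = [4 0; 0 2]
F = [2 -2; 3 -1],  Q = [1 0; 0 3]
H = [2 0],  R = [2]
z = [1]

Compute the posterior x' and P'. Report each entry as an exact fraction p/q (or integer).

x' = [23/51, 293/51]
P' = [25/51 28/51; 28/51 523/51]

x̄ = F·x = [-2, 3]
P̄ = F·P·Fᵀ + Q = [25 28; 28 41]
y = z − H·x̄ = [5]
S = H·P̄·Hᵀ + R = [102]
K = P̄·Hᵀ·S⁻¹ = [25/51; 28/51]
x' = x̄ + K·y = [23/51, 293/51]
P' = (I − K·H)·P̄ = [25/51 28/51; 28/51 523/51]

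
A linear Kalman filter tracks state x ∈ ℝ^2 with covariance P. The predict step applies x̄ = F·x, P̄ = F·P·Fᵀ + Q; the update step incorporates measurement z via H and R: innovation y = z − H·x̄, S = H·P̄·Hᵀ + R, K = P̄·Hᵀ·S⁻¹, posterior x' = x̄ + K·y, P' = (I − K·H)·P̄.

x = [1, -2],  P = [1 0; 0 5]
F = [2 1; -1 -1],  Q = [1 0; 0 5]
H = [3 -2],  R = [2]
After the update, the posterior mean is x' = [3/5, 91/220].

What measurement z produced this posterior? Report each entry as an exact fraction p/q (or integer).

x̄ = F·x = [0, 1]
P̄ = F·P·Fᵀ + Q = [10 -7; -7 11]
S = H·P̄·Hᵀ + R = [220]
K = P̄·Hᵀ·S⁻¹ = [1/5; -43/220]
x' − x̄ = [3/5, -129/220] = K·y
y = (KᵀK)⁻¹·Kᵀ·(x' − x̄) = [3]
z = y + H·x̄ = [3] + [-2] = [1]

z = [1]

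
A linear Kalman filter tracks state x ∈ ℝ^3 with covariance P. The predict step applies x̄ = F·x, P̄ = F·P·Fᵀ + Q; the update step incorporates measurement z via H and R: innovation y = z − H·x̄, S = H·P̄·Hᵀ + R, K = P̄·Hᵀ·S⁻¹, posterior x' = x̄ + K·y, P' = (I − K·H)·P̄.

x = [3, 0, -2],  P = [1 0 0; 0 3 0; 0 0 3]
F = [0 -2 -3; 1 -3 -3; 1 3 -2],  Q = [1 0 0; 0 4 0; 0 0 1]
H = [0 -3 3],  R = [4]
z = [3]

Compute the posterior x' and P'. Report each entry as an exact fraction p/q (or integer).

x' = [5073/1048, 7623/1048, 8659/1048]
P' = [23695/1048 20025/1048 19845/1048; 20025/1048 21431/1048 21163/1048; 19845/1048 21163/1048 21359/1048]

x̄ = F·x = [6, 9, 7]
P̄ = F·P·Fᵀ + Q = [40 45 0; 45 59 -8; 0 -8 41]
y = z − H·x̄ = [9]
S = H·P̄·Hᵀ + R = [1048]
K = P̄·Hᵀ·S⁻¹ = [-135/1048; -201/1048; 147/1048]
x' = x̄ + K·y = [5073/1048, 7623/1048, 8659/1048]
P' = (I − K·H)·P̄ = [23695/1048 20025/1048 19845/1048; 20025/1048 21431/1048 21163/1048; 19845/1048 21163/1048 21359/1048]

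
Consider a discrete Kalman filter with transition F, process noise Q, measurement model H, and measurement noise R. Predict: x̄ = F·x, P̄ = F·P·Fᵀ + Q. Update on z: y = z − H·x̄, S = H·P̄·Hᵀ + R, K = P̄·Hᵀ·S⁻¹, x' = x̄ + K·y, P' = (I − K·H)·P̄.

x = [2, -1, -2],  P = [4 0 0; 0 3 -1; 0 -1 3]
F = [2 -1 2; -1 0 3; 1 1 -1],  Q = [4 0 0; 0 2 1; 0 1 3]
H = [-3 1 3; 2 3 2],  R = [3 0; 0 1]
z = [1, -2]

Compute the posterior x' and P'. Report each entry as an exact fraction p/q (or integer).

x' = [15754/8039, -468679/104507, 390276/104507]
P' = [35639/8039 -59376/8039 53868/8039; -59376/8039 1329513/104507 -1209822/104507; 53868/8039 -1209822/104507 1115871/104507]

x̄ = F·x = [1, -8, 3]
P̄ = F·P·Fᵀ + Q = [39 13 -4; 13 33 -15; -4 -15 15]
y = z − H·x̄ = [3, 14]
S = H·P̄·Hᵀ + R = [426 -301; -301 458]
K = P̄·Hᵀ·S⁻¹ = [-1563/8039 886/8039; 5237/104507 25119/104507; 12313/104507 2844/104507]
x' = x̄ + K·y = [15754/8039, -468679/104507, 390276/104507]
P' = (I − K·H)·P̄ = [35639/8039 -59376/8039 53868/8039; -59376/8039 1329513/104507 -1209822/104507; 53868/8039 -1209822/104507 1115871/104507]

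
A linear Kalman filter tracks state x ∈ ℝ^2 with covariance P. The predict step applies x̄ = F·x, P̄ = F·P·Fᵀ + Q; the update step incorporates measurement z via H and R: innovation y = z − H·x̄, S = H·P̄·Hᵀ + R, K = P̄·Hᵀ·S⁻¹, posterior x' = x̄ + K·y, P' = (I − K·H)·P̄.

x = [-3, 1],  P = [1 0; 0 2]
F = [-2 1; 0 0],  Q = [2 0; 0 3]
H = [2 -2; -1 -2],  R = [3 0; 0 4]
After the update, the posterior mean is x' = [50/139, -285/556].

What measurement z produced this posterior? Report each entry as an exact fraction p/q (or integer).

z = [1, 2]

x̄ = F·x = [7, 0]
P̄ = F·P·Fᵀ + Q = [8 0; 0 3]
S = H·P̄·Hᵀ + R = [47 -4; -4 24]
K = P̄·Hᵀ·S⁻¹ = [44/139 -39/139; -21/139 -153/556]
x' − x̄ = [-923/139, -285/556] = K·y
y = (KᵀK)⁻¹·Kᵀ·(x' − x̄) = [-13, 9]
z = y + H·x̄ = [-13, 9] + [14, -7] = [1, 2]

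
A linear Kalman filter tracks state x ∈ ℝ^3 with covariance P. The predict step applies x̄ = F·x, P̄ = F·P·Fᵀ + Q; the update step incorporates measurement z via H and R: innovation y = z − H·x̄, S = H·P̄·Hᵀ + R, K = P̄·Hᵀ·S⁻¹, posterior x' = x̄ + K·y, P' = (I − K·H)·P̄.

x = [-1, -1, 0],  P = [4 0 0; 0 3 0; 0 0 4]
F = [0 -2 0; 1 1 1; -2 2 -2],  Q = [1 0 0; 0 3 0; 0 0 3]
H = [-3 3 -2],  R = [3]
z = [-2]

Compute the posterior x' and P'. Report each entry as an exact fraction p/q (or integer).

x' = [353/259, -118/259, -440/259]
P' = [5645/518 -234/259 -4560/259; -234/259 426/259 930/259; -4560/259 930/259 8301/259]

x̄ = F·x = [2, -2, 0]
P̄ = F·P·Fᵀ + Q = [13 -6 -12; -6 14 -10; -12 -10 47]
y = z − H·x̄ = [10]
S = H·P̄·Hᵀ + R = [518]
K = P̄·Hᵀ·S⁻¹ = [-33/518; 40/259; -44/259]
x' = x̄ + K·y = [353/259, -118/259, -440/259]
P' = (I − K·H)·P̄ = [5645/518 -234/259 -4560/259; -234/259 426/259 930/259; -4560/259 930/259 8301/259]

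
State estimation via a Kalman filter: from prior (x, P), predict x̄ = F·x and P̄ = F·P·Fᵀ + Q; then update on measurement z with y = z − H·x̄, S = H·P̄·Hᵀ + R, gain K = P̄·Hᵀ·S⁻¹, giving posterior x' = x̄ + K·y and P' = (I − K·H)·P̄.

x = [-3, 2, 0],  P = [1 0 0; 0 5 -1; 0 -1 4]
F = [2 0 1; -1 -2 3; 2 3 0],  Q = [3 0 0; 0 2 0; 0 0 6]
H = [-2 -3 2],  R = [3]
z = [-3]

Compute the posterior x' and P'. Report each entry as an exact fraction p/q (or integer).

x̄ = F·x = [-6, -1, 0]
P̄ = F·P·Fᵀ + Q = [11 12 1; 12 71 -41; 1 -41 55]
y = z − H·x̄ = [-18]
S = H·P̄·Hᵀ + R = [1534]
K = P̄·Hᵀ·S⁻¹ = [-28/767; -319/1534; 231/1534]
x' = x̄ + K·y = [-4098/767, 2104/767, -2079/767]
P' = (I − K·H)·P̄ = [6869/767 272/767 7235/767; 272/767 7153/1534 10795/1534; 7235/767 10795/1534 31009/1534]

x' = [-4098/767, 2104/767, -2079/767]
P' = [6869/767 272/767 7235/767; 272/767 7153/1534 10795/1534; 7235/767 10795/1534 31009/1534]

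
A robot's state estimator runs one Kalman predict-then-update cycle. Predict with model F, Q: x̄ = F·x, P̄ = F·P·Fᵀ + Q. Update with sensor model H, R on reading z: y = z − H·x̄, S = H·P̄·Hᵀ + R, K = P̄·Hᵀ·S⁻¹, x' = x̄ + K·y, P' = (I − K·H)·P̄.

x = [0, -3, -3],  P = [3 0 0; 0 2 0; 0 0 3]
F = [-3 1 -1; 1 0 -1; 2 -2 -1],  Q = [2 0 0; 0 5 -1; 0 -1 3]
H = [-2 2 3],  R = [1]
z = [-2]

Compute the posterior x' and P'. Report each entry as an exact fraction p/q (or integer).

x̄ = F·x = [0, 3, 9]
P̄ = F·P·Fᵀ + Q = [34 -6 -19; -6 11 8; -19 8 26]
y = z − H·x̄ = [-35]
S = H·P̄·Hᵀ + R = [787]
K = P̄·Hᵀ·S⁻¹ = [-137/787; 58/787; 132/787]
x' = x̄ + K·y = [4795/787, 331/787, 2463/787]
P' = (I − K·H)·P̄ = [7989/787 3224/787 3131/787; 3224/787 5293/787 -1360/787; 3131/787 -1360/787 3038/787]

x' = [4795/787, 331/787, 2463/787]
P' = [7989/787 3224/787 3131/787; 3224/787 5293/787 -1360/787; 3131/787 -1360/787 3038/787]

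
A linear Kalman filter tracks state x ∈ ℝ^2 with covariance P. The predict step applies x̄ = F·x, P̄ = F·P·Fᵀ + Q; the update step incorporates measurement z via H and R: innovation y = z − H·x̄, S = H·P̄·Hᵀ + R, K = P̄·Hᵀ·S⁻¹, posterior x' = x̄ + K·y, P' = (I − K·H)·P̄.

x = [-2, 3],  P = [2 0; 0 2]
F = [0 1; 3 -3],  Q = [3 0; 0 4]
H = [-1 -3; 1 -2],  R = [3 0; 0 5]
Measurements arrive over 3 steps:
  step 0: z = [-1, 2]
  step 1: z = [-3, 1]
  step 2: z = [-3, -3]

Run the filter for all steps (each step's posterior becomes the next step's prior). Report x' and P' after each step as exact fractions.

step 0: x' = [985/703, -1717/6327], P' = [1047/703 -174/703; -174/703 1912/6327]
step 1: x' = [812535/790607, 12041158/21346389], P' = [1059396/790607 -171237/790607; -171237/790607 6303233/21346389]
step 2: x' = [-138814974/1228218887, 12491377279/11053969983], P' = [1645647648/1228218887 -265859436/1228218887; -265859436/1228218887 19565723593/66323819898]

step 0: x̄ = F·x = [3, -15]
step 0: P̄ = F·P·Fᵀ + Q = [5 -6; -6 40]
step 0: y = z − H·x̄ = [-43, -31]
step 0: S = H·P̄·Hᵀ + R = [332 241; 241 194]
step 0: K = P̄·Hᵀ·S⁻¹ = [-175/703 279/703; -1390/6327 -1078/6327]
step 0: x' = x̄ + K·y = [985/703, -1717/6327]
step 0: P' = (I − K·H)·P̄ = [1047/703 -174/703; -174/703 1912/6327]
step 1: x̄ = F·x = [-1717/6327, 286/57]
step 1: P̄ = F·P·Fᵀ + Q = [20893/6327 -94/57; -94/57 467/19]
step 1: y = z − H·x̄ = [74540/6327, 71536/6327]
step 1: S = H·P̄·Hᵀ + R = [1376869/6327 922607/6327; 922607/6327 716308/6327]
step 1: K = P̄·Hᵀ·S⁻¹ = [-181895/790607 280374/790607; -4762100/21346389 -3445973/21346389]
step 1: x' = x̄ + K·y = [812535/790607, 12041158/21346389]
step 1: P' = (I − K·H)·P̄ = [1059396/790607 -171237/790607; -171237/790607 6303233/21346389]
step 2: x̄ = F·x = [12041158/21346389, 9897287/7115463]
step 2: P̄ = F·P·Fᵀ + Q = [70342400/21346389 -10926632/7115463; -10926632/7115463 53641007/2371821]
step 2: y = z − H·x̄ = [37077574/21346389, -16696603/21346389]
step 2: S = H·P̄·Hᵀ + R = [4282623758/21346389 2859051874/21346389; 2859051874/21346389 2239270181/21346389]
step 2: K = P̄·Hᵀ·S⁻¹ = [-282689780/1228218887 62210472/175459841; -14780253745/66323819898 -764112239/4737415707]
step 2: x' = x̄ + K·y = [-138814974/1228218887, 12491377279/11053969983]
step 2: P' = (I − K·H)·P̄ = [1645647648/1228218887 -265859436/1228218887; -265859436/1228218887 19565723593/66323819898]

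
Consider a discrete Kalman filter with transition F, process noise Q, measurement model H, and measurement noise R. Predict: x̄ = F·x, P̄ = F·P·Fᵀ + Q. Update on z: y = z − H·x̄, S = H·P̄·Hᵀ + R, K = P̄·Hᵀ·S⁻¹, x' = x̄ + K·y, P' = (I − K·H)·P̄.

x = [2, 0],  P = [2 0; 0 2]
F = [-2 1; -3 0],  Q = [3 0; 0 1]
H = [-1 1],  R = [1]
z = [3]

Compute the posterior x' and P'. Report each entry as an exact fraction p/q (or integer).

x' = [-41/9, -19/9]
P' = [116/9 115/9; 115/9 122/9]

x̄ = F·x = [-4, -6]
P̄ = F·P·Fᵀ + Q = [13 12; 12 19]
y = z − H·x̄ = [5]
S = H·P̄·Hᵀ + R = [9]
K = P̄·Hᵀ·S⁻¹ = [-1/9; 7/9]
x' = x̄ + K·y = [-41/9, -19/9]
P' = (I − K·H)·P̄ = [116/9 115/9; 115/9 122/9]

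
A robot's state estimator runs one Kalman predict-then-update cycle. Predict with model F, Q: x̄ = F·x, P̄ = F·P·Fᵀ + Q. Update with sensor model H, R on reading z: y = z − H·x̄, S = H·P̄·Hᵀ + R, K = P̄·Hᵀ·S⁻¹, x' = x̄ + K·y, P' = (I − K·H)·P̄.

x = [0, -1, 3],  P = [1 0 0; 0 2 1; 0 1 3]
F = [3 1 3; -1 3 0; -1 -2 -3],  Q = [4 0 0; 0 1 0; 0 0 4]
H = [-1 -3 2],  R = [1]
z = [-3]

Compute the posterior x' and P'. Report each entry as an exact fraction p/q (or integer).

x̄ = F·x = [8, -3, -7]
P̄ = F·P·Fᵀ + Q = [48 12 -43; 12 20 -20; -43 -20 52]
y = z − H·x̄ = [10]
S = H·P̄·Hᵀ + R = [921]
K = P̄·Hᵀ·S⁻¹ = [-170/921; -112/921; 69/307]
x' = x̄ + K·y = [5668/921, -3883/921, -1459/307]
P' = (I − K·H)·P̄ = [15308/921 -7988/921 -1471/307; -7988/921 5876/921 1588/307; -1471/307 1588/307 1681/307]

x' = [5668/921, -3883/921, -1459/307]
P' = [15308/921 -7988/921 -1471/307; -7988/921 5876/921 1588/307; -1471/307 1588/307 1681/307]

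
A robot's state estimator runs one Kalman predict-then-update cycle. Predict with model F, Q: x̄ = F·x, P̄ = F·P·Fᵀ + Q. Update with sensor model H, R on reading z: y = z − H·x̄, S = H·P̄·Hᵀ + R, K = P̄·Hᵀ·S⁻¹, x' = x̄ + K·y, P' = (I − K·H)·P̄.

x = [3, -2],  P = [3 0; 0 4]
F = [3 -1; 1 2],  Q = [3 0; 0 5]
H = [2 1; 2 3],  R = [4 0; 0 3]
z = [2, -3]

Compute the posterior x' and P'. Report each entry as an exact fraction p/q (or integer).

x̄ = F·x = [11, -1]
P̄ = F·P·Fᵀ + Q = [34 1; 1 24]
y = z − H·x̄ = [-19, -22]
S = H·P̄·Hᵀ + R = [168 216; 216 367]
K = P̄·Hᵀ·S⁻¹ = [3329/5000 -124/625; -3221/7500 284/625]
x' = x̄ + K·y = [13573/5000, -21277/7500]
P' = (I − K·H)·P̄ = [10731/5000 -4073/2500; -4073/2500 5777/3750]

x' = [13573/5000, -21277/7500]
P' = [10731/5000 -4073/2500; -4073/2500 5777/3750]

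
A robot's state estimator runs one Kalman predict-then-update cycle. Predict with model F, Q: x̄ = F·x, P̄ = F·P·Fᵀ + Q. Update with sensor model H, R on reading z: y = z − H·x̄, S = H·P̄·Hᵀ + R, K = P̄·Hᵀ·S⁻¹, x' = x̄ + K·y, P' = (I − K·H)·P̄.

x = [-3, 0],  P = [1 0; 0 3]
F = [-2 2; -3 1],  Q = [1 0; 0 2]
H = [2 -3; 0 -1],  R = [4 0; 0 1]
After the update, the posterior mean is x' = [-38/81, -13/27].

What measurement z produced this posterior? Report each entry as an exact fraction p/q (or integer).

z = [1, 1]

x̄ = F·x = [6, 9]
P̄ = F·P·Fᵀ + Q = [17 12; 12 14]
S = H·P̄·Hᵀ + R = [54 18; 18 15]
K = P̄·Hᵀ·S⁻¹ = [31/81 -34/27; -1/27 -8/9]
x' − x̄ = [-524/81, -256/27] = K·y
y = (KᵀK)⁻¹·Kᵀ·(x' − x̄) = [16, 10]
z = y + H·x̄ = [16, 10] + [-15, -9] = [1, 1]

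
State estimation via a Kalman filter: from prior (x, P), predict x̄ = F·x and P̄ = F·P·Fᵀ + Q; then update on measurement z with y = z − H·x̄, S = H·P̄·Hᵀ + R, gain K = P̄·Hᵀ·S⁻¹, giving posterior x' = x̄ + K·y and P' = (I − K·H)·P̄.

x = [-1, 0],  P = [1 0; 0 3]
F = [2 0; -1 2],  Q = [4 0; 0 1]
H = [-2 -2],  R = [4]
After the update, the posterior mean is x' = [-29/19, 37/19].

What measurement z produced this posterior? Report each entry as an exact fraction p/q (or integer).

x̄ = F·x = [-2, 1]
P̄ = F·P·Fᵀ + Q = [8 -2; -2 14]
S = H·P̄·Hᵀ + R = [76]
K = P̄·Hᵀ·S⁻¹ = [-3/19; -6/19]
x' − x̄ = [9/19, 18/19] = K·y
y = (KᵀK)⁻¹·Kᵀ·(x' − x̄) = [-3]
z = y + H·x̄ = [-3] + [2] = [-1]

z = [-1]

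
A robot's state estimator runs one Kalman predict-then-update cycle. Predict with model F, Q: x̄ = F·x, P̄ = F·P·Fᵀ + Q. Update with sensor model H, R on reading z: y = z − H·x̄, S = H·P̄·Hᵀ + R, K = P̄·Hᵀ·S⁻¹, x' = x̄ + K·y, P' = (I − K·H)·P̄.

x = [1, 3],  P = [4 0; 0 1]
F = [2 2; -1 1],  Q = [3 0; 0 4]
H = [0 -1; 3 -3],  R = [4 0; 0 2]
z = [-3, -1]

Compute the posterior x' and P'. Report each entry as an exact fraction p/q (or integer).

x' = [10360/3149, 11275/3149]
P' = [6682/3149 6108/3149; 6108/3149 6228/3149]

x̄ = F·x = [8, 2]
P̄ = F·P·Fᵀ + Q = [23 -6; -6 9]
y = z − H·x̄ = [-1, -19]
S = H·P̄·Hᵀ + R = [13 45; 45 398]
K = P̄·Hᵀ·S⁻¹ = [-1527/3149 861/3149; -1557/3149 -180/3149]
x' = x̄ + K·y = [10360/3149, 11275/3149]
P' = (I − K·H)·P̄ = [6682/3149 6108/3149; 6108/3149 6228/3149]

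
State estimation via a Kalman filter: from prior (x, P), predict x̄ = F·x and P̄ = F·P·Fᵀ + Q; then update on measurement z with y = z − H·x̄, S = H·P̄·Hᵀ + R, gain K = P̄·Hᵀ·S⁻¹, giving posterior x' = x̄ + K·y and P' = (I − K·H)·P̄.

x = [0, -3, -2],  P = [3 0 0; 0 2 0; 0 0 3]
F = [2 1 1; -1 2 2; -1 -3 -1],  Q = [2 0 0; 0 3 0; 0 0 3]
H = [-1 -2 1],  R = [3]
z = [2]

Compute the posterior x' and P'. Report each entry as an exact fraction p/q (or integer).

x' = [19/37, -176/259, 401/259]
P' = [451/37 -278/37 -123/37; -278/37 1693/259 1227/259; -123/37 1227/259 1809/259]

x̄ = F·x = [-5, -10, 11]
P̄ = F·P·Fᵀ + Q = [19 4 -15; 4 26 -15; -15 -15 27]
y = z − H·x̄ = [-34]
S = H·P̄·Hᵀ + R = [259]
K = P̄·Hᵀ·S⁻¹ = [-6/37; -71/259; 72/259]
x' = x̄ + K·y = [19/37, -176/259, 401/259]
P' = (I − K·H)·P̄ = [451/37 -278/37 -123/37; -278/37 1693/259 1227/259; -123/37 1227/259 1809/259]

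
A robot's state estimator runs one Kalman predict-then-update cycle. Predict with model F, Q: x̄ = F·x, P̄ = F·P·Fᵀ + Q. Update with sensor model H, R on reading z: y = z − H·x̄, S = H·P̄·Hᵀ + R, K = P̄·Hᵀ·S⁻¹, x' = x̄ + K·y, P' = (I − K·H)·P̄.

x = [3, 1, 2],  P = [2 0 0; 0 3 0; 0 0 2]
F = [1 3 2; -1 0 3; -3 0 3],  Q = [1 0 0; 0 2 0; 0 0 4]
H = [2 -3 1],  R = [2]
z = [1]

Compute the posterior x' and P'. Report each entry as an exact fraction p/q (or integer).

x' = [289/38, 305/76, -79/38]
P' = [384/19 333/19 244/19; 333/19 715/38 401/19; 244/19 401/19 710/19]

x̄ = F·x = [10, 3, -3]
P̄ = F·P·Fᵀ + Q = [38 10 6; 10 22 24; 6 24 40]
y = z − H·x̄ = [-7]
S = H·P̄·Hᵀ + R = [152]
K = P̄·Hᵀ·S⁻¹ = [13/38; -11/76; -5/38]
x' = x̄ + K·y = [289/38, 305/76, -79/38]
P' = (I − K·H)·P̄ = [384/19 333/19 244/19; 333/19 715/38 401/19; 244/19 401/19 710/19]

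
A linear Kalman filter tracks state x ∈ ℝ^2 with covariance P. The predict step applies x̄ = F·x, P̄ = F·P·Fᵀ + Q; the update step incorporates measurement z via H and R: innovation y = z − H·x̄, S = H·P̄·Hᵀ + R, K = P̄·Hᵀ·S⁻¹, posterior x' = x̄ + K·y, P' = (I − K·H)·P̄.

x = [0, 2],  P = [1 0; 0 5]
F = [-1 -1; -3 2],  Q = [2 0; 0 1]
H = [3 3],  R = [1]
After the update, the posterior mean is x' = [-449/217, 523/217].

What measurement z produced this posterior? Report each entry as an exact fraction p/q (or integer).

z = [1]

x̄ = F·x = [-2, 4]
P̄ = F·P·Fᵀ + Q = [8 -7; -7 30]
S = H·P̄·Hᵀ + R = [217]
K = P̄·Hᵀ·S⁻¹ = [3/217; 69/217]
x' − x̄ = [-15/217, -345/217] = K·y
y = (KᵀK)⁻¹·Kᵀ·(x' − x̄) = [-5]
z = y + H·x̄ = [-5] + [6] = [1]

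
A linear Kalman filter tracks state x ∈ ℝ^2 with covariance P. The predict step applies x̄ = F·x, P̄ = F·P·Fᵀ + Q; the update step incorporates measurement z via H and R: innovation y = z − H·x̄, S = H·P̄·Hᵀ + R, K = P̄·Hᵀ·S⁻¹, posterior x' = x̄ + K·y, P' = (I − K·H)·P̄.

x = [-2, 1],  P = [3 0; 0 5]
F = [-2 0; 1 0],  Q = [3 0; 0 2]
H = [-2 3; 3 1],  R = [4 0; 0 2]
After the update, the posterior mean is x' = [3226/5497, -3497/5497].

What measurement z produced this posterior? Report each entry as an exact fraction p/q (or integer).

z = [-3, 1]

x̄ = F·x = [4, -2]
P̄ = F·P·Fᵀ + Q = [15 -6; -6 5]
S = H·P̄·Hᵀ + R = [181 -117; -117 106]
K = P̄·Hᵀ·S⁻¹ = [-525/5497 1443/5497; 1341/5497 806/5497]
x' − x̄ = [-18762/5497, 7497/5497] = K·y
y = (KᵀK)⁻¹·Kᵀ·(x' − x̄) = [11, -9]
z = y + H·x̄ = [11, -9] + [-14, 10] = [-3, 1]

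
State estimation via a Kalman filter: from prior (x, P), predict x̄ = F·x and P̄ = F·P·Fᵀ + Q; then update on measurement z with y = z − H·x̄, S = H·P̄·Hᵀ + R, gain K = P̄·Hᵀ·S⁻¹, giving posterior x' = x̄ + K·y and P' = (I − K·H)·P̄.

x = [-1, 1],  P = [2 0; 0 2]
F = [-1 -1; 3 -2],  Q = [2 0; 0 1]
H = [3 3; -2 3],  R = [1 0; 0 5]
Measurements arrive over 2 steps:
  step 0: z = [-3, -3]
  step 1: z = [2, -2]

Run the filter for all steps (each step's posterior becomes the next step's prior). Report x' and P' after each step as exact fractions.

step 0: x̄ = F·x = [0, -5]
step 0: P̄ = F·P·Fᵀ + Q = [6 -2; -2 27]
step 0: y = z − H·x̄ = [12, 12]
step 0: S = H·P̄·Hᵀ + R = [262 201; 201 296]
step 0: K = P̄·Hᵀ·S⁻¹ = [7170/37151 -7128/37151; 5115/37151 7195/37151]
step 0: x' = x̄ + K·y = [504/37151, -38035/37151]
step 0: P' = (I − K·H)·P̄ = [8562/37151 -6172/37151; -6172/37151 7877/37151]
step 1: x̄ = F·x = [37531/37151, 77582/37151]
step 1: P̄ = F·P·Fᵀ + Q = [78397/37151 -3760/37151; -3760/37151 219781/37151]
step 1: y = z − H·x̄ = [-271037/37151, -231986/37151]
step 1: S = H·P̄·Hᵀ + R = [2653073/37151 1496367/37151; 1496367/37151 2522492/37151]
step 1: K = P̄·Hᵀ·S⁻¹ = [21972870/119868677 -21021389/119868677; 17142525/119868677 21520178/119868677]
step 1: x' = x̄ + K·y = [92056701/119868677, -9124569/119868677]
step 1: P' = (I − K·H)·P̄ = [25415963/119868677 -18091673/119868677; -18091673/119868677 23805848/119868677]

step 0: x' = [504/37151, -38035/37151], P' = [8562/37151 -6172/37151; -6172/37151 7877/37151]
step 1: x' = [92056701/119868677, -9124569/119868677], P' = [25415963/119868677 -18091673/119868677; -18091673/119868677 23805848/119868677]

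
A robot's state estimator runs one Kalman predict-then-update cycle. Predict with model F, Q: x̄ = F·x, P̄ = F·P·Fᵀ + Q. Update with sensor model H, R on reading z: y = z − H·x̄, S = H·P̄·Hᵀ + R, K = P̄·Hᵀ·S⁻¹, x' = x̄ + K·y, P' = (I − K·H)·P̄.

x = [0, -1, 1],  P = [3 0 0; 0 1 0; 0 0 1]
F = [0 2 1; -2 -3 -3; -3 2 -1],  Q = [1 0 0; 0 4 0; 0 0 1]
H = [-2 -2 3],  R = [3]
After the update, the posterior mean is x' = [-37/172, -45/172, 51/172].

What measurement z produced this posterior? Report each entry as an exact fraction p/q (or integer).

x̄ = F·x = [-1, 0, -3]
P̄ = F·P·Fᵀ + Q = [6 -9 3; -9 34 15; 3 15 33]
S = H·P̄·Hᵀ + R = [172]
K = P̄·Hᵀ·S⁻¹ = [15/172; -5/172; 63/172]
x' − x̄ = [135/172, -45/172, 567/172] = K·y
y = (KᵀK)⁻¹·Kᵀ·(x' − x̄) = [9]
z = y + H·x̄ = [9] + [-7] = [2]

z = [2]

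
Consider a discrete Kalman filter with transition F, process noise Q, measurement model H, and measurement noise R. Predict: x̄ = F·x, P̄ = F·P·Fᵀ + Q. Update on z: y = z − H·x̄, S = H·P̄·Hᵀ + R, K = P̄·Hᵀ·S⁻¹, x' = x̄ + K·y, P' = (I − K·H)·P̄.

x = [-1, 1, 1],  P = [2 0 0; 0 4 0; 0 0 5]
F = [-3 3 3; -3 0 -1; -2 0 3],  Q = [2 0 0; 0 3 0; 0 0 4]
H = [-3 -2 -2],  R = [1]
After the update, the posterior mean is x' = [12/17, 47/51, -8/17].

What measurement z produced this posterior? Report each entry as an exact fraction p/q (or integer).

x̄ = F·x = [9, 2, 5]
P̄ = F·P·Fᵀ + Q = [101 3 57; 3 26 -3; 57 -3 57]
S = H·P̄·Hᵀ + R = [1938]
K = P̄·Hᵀ·S⁻¹ = [-141/646; -55/1938; -93/646]
x' − x̄ = [-141/17, -55/51, -93/17] = K·y
y = (KᵀK)⁻¹·Kᵀ·(x' − x̄) = [38]
z = y + H·x̄ = [38] + [-41] = [-3]

z = [-3]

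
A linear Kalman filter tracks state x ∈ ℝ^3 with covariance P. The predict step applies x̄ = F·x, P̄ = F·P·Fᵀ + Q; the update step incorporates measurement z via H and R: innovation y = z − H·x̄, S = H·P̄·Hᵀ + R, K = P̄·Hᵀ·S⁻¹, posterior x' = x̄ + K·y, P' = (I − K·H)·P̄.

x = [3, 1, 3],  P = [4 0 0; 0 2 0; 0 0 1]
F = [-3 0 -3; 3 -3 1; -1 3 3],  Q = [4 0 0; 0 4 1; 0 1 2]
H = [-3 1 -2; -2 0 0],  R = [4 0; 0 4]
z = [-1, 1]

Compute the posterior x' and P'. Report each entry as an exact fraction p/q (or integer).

x̄ = F·x = [-18, 9, 9]
P̄ = F·P·Fᵀ + Q = [49 -39 3; -39 59 -26; 3 -26 33]
y = z − H·x̄ = [-46, -35]
S = H·P̄·Hᵀ + R = [1010 384; 384 200]
K = P̄·Hᵀ·S⁻¹ = [-48/3409 -6313/13636; 978/3409 -2193/13636; -2237/6818 8181/13636]
x' = x̄ + K·y = [-15661/13636, 19527/13636, 42193/13636]
P' = (I − K·H)·P̄ = [6313/6818 2193/6818 -8181/6818; 2193/6818 41821/6818 13709/6818; -8181/6818 13709/6818 11800/3409]

x' = [-15661/13636, 19527/13636, 42193/13636]
P' = [6313/6818 2193/6818 -8181/6818; 2193/6818 41821/6818 13709/6818; -8181/6818 13709/6818 11800/3409]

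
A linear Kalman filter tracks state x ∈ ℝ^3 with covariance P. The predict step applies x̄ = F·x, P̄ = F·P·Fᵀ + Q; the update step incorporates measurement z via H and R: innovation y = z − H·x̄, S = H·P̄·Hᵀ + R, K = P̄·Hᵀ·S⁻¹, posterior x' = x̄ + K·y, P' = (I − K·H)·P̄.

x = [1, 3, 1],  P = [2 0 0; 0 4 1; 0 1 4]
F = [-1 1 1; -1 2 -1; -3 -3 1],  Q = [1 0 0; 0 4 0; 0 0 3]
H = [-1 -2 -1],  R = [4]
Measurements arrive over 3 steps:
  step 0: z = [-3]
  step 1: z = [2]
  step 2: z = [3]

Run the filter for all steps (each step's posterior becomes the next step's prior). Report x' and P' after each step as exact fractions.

step 0: x' = [405/112, 275/56, -1181/112], P' = [927/112 1/56 -839/112; 1/56 327/28 -1241/56; -839/112 -1241/56 5871/112]
step 1: x' = [-21365/2946, 9587/491, -99887/2946], P' = [42611/1473 -31394/491 146945/1473; -31394/491 76552/491 -121158/491; 146945/1473 -121158/491 581327/1473]
step 2: x' = [-1831579/395695, 1445708/237417, -12397562/1187085], P' = [19922721/1582780 -2158398/79139 66228251/1582780; -2158398/79139 17710712/237417 -28123582/237417; 66228251/1582780 -28123582/237417 912877243/4748340]

step 0: x̄ = F·x = [3, 4, -11]
step 0: P̄ = F·P·Fᵀ + Q = [13 7 -4; 7 22 -17; -4 -17 55]
step 0: y = z − H·x̄ = [-3]
step 0: S = H·P̄·Hᵀ + R = [112]
step 0: K = P̄·Hᵀ·S⁻¹ = [-23/112; -17/56; -17/112]
step 0: x' = x̄ + K·y = [405/112, 275/56, -1181/112]
step 0: P' = (I − K·H)·P̄ = [927/112 1/56 -839/112; 1/56 327/28 -1241/56; -839/112 -1241/56 5871/112]
step 1: x̄ = F·x = [-37/4, 67/4, -289/8]
step 1: P̄ = F·P·Fᵀ + Q = [44 -43 233/2; -43 185 -447/2; 233/2 -447/2 1653/4]
step 1: y = z − H·x̄ = [-79/8]
step 1: S = H·P̄·Hᵀ + R = [1473/4]
step 1: K = P̄·Hᵀ·S⁻¹ = [-298/1473; -138/491; -331/1473]
step 1: x' = x̄ + K·y = [-21365/2946, 9587/491, -99887/2946]
step 1: P' = (I − K·H)·P̄ = [42611/1473 -31394/491 146945/1473; -31394/491 76552/491 -121158/491; 146945/1473 -121158/491 581327/1473]
step 2: x̄ = F·x = [-3500/491, 118148/1473, -104179/1473]
step 2: P̄ = F·P·Fᵀ + Q = [7531/491 -53444/491 53120/491; -53444/491 3672968/1473 -3072364/1473; 53120/491 -3072364/1473 2640047/1473]
step 2: y = z − H·x̄ = [42012/491]
step 2: S = H·P̄·Hᵀ + R = [1582780/491]
step 2: K = P̄·Hᵀ·S⁻¹ = [46237/1582780; -68554/79139; 1115107/1582780]
step 2: x' = x̄ + K·y = [-1831579/395695, 1445708/237417, -12397562/1187085]
step 2: P' = (I − K·H)·P̄ = [19922721/1582780 -2158398/79139 66228251/1582780; -2158398/79139 17710712/237417 -28123582/237417; 66228251/1582780 -28123582/237417 912877243/4748340]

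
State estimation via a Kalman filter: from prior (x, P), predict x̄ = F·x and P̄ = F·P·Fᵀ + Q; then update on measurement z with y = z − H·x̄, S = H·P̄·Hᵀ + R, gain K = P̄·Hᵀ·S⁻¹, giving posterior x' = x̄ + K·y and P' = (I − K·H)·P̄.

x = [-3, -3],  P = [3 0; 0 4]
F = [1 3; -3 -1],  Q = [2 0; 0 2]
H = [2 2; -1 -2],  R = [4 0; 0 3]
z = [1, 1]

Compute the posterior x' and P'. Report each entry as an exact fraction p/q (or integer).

x̄ = F·x = [-12, 12]
P̄ = F·P·Fᵀ + Q = [41 -21; -21 33]
y = z − H·x̄ = [1, 13]
S = H·P̄·Hᵀ + R = [132 -88; -88 92]
K = P̄·Hᵀ·S⁻¹ = [471/550 83/100; -219/550 -87/100]
x' = x̄ + K·y = [-389/1100, 321/1100]
P' = (I − K·H)·P̄ = [6507/1100 -4623/1100; -4623/1100 3747/1100]

x' = [-389/1100, 321/1100]
P' = [6507/1100 -4623/1100; -4623/1100 3747/1100]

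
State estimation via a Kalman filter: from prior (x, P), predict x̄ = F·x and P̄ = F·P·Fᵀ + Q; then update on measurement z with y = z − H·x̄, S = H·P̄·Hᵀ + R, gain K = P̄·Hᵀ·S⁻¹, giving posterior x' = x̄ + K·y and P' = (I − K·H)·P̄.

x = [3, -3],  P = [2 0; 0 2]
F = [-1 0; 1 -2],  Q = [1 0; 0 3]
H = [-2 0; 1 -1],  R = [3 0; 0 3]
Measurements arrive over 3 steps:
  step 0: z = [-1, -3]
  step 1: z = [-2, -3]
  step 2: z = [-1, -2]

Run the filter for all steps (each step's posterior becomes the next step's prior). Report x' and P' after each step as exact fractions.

step 0: x̄ = F·x = [-3, 9]
step 0: P̄ = F·P·Fᵀ + Q = [3 -2; -2 13]
step 0: y = z − H·x̄ = [-7, 9]
step 0: S = H·P̄·Hᵀ + R = [15 -10; -10 23]
step 0: K = P̄·Hᵀ·S⁻¹ = [-88/245 3/49; -58/245 -37/49]
step 0: x' = x̄ + K·y = [16/245, 946/245]
step 0: P' = (I − K·H)·P̄ = [132/245 87/245; 87/245 642/245]
step 1: x̄ = F·x = [-16/245, -268/35]
step 1: P̄ = F·P·Fᵀ + Q = [377/245 6/35; 6/35 63/5]
step 1: y = z − H·x̄ = [-522/245, -519/49]
step 1: S = H·P̄·Hᵀ + R = [2243/245 -134/49; -134/49 823/49]
step 1: K = P̄·Hᵀ·S⁻¹ = [-3916/11947 335/11947; -3246/11947 -9369/11947]
step 1: x' = x̄ + K·y = [4015/11947, 14671/11947]
step 1: P' = (I − K·H)·P̄ = [5874/11947 4869/11947; 4869/11947 32976/11947]
step 2: x̄ = F·x = [-4015/11947, -25327/11947]
step 2: P̄ = F·P·Fᵀ + Q = [17821/11947 3864/11947; 3864/11947 154143/11947]
step 2: y = z − H·x̄ = [-19977/11947, -45206/11947]
step 2: S = H·P̄·Hᵀ + R = [107125/11947 -27914/11947; -27914/11947 200077/11947]
step 2: K = P̄·Hᵀ·S⁻¹ = [-188096/576269 13957/576269; -160182/576269 -455187/576269]
step 2: x' = x̄ + K·y = [68045/576269, 768559/576269]
step 2: P' = (I − K·H)·P̄ = [282144/576269 240273/576269; 240273/576269 1605834/576269]

step 0: x' = [16/245, 946/245], P' = [132/245 87/245; 87/245 642/245]
step 1: x' = [4015/11947, 14671/11947], P' = [5874/11947 4869/11947; 4869/11947 32976/11947]
step 2: x' = [68045/576269, 768559/576269], P' = [282144/576269 240273/576269; 240273/576269 1605834/576269]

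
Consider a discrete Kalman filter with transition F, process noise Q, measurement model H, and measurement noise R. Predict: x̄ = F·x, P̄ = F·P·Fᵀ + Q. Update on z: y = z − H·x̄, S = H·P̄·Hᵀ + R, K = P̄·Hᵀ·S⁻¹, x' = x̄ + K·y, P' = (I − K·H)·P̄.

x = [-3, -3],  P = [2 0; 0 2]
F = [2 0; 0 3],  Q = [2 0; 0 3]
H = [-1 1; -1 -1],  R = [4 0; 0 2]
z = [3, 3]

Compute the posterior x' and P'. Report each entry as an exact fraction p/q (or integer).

x̄ = F·x = [-6, -9]
P̄ = F·P·Fᵀ + Q = [10 0; 0 21]
y = z − H·x̄ = [6, -12]
S = H·P̄·Hᵀ + R = [35 -11; -11 33]
K = P̄·Hᵀ·S⁻¹ = [-20/47 -230/517; 21/47 -252/517]
x' = x̄ + K·y = [-1662/517, -243/517]
P' = (I − K·H)·P̄ = [670/517 -210/517; -210/517 714/517]

x' = [-1662/517, -243/517]
P' = [670/517 -210/517; -210/517 714/517]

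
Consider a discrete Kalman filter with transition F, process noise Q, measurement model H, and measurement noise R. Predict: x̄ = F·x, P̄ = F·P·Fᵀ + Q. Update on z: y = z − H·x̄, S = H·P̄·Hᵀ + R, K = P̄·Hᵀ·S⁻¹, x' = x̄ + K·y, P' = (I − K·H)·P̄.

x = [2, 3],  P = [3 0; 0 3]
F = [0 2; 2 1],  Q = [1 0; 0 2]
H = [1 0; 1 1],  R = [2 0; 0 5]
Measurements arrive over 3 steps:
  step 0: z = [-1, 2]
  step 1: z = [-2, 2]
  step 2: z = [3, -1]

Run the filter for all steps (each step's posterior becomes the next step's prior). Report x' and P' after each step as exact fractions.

step 0: x̄ = F·x = [6, 7]
step 0: P̄ = F·P·Fᵀ + Q = [13 6; 6 17]
step 0: y = z − H·x̄ = [-7, -11]
step 0: S = H·P̄·Hᵀ + R = [15 19; 19 47]
step 0: K = P̄·Hᵀ·S⁻¹ = [125/172 19/172; -155/344 231/344]
step 0: x' = x̄ + K·y = [-13/43, 119/43]
step 0: P' = (I − K·H)·P̄ = [125/86 -155/172; -155/172 1465/344]
step 1: x̄ = F·x = [238/43, 93/43]
step 1: P̄ = F·P·Fᵀ + Q = [1551/86 845/172; 845/172 2913/344]
step 1: y = z − H·x̄ = [-324/43, -245/43]
step 1: S = H·P̄·Hᵀ + R = [1723/86 3947/172; 3947/172 14217/344]
step 1: K = P̄·Hᵀ·S⁻¹ = [75253/103687 15788/103687; -35783/103687 53439/103687]
step 1: x' = x̄ + K·y = [-83082/103687, 189396/103687]
step 1: P' = (I − K·H)·P̄ = [150506/103687 -71566/103687; -71566/103687 338761/103687]
step 2: x̄ = F·x = [378792/103687, 23232/103687]
step 2: P̄ = F·P·Fᵀ + Q = [1458731/103687 391258/103687; 391258/103687 861895/103687]
step 2: y = z − H·x̄ = [-67731/103687, -505711/103687]
step 2: S = H·P̄·Hᵀ + R = [1666105/103687 1849989/103687; 1849989/103687 3621577/103687]
step 2: K = P̄·Hᵀ·S⁻¹ = [8971459/12593036 1849989/12593036; -8692973/25186072 13155569/25186072]
step 2: x' = x̄ + K·y = [7780473/3148259, -6605227/3148259]
step 2: P' = (I − K·H)·P̄ = [8971459/6296518 -8692973/12593036; -8692973/12593036 83163791/25186072]

step 0: x' = [-13/43, 119/43], P' = [125/86 -155/172; -155/172 1465/344]
step 1: x' = [-83082/103687, 189396/103687], P' = [150506/103687 -71566/103687; -71566/103687 338761/103687]
step 2: x' = [7780473/3148259, -6605227/3148259], P' = [8971459/6296518 -8692973/12593036; -8692973/12593036 83163791/25186072]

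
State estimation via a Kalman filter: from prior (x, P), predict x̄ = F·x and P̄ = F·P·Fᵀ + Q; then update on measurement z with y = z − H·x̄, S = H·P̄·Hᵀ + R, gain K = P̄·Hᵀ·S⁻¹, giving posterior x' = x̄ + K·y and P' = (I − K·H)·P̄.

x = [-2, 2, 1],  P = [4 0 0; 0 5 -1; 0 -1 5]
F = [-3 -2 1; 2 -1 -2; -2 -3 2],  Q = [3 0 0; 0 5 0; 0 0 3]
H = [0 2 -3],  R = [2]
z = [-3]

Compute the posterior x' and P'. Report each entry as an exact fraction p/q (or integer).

x̄ = F·x = [3, -8, 0]
P̄ = F·P·Fᵀ + Q = [68 -27 71; -27 42 -25; 71 -25 96]
y = z − H·x̄ = [13]
S = H·P̄·Hᵀ + R = [1334]
K = P̄·Hᵀ·S⁻¹ = [-267/1334; 159/1334; -169/667]
x' = x̄ + K·y = [531/1334, -8605/1334, -2197/667]
P' = (I − K·H)·P̄ = [19423/1334 6435/1334 2234/667; 6435/1334 30747/1334 10196/667; 2234/667 10196/667 6910/667]

x' = [531/1334, -8605/1334, -2197/667]
P' = [19423/1334 6435/1334 2234/667; 6435/1334 30747/1334 10196/667; 2234/667 10196/667 6910/667]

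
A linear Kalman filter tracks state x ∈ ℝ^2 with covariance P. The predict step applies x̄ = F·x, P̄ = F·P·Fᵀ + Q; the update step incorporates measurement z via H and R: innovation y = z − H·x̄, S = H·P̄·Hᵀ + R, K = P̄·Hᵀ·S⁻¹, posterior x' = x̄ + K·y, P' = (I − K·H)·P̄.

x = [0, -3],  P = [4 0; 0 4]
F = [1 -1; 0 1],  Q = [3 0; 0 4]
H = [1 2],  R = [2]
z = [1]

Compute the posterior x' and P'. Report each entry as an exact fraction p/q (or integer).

x̄ = F·x = [3, -3]
P̄ = F·P·Fᵀ + Q = [11 -4; -4 8]
y = z − H·x̄ = [4]
S = H·P̄·Hᵀ + R = [29]
K = P̄·Hᵀ·S⁻¹ = [3/29; 12/29]
x' = x̄ + K·y = [99/29, -39/29]
P' = (I − K·H)·P̄ = [310/29 -152/29; -152/29 88/29]

x' = [99/29, -39/29]
P' = [310/29 -152/29; -152/29 88/29]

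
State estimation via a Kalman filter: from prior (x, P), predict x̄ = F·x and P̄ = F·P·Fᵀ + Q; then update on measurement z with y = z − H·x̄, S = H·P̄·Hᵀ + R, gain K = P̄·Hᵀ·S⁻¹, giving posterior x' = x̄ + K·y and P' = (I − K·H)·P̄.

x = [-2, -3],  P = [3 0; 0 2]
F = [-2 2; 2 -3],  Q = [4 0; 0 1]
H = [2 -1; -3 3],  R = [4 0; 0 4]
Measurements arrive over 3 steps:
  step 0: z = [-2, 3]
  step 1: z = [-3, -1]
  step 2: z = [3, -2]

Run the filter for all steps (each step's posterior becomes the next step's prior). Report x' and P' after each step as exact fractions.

step 0: x' = [205/766, 2247/1532], P' = [444/383 438/383; 438/383 577/383]
step 1: x' = [-5434/3935, -12469/7870], P' = [104808/90505 102564/90505; 102564/90505 133652/90505]
step 2: x' = [31091833/20904419, 16258293/20904419], P' = [24129912/20904419 23581356/20904419; 23581356/20904419 30720424/20904419]

step 0: x̄ = F·x = [-2, 5]
step 0: P̄ = F·P·Fᵀ + Q = [24 -24; -24 31]
step 0: y = z − H·x̄ = [7, -18]
step 0: S = H·P̄·Hᵀ + R = [227 -453; -453 931]
step 0: K = P̄·Hᵀ·S⁻¹ = [225/766 -9/766; 299/1532 417/1532]
step 0: x' = x̄ + K·y = [205/766, 2247/1532]
step 0: P' = (I − K·H)·P̄ = [444/383 438/383; 438/383 577/383]
step 1: x̄ = F·x = [1837/766, -5921/1532]
step 1: P̄ = F·P·Fᵀ + Q = [2112/383 -858/383; -858/383 2096/383]
step 1: y = z − H·x̄ = [-17865/1532, 27253/1532]
step 1: S = H·P̄·Hᵀ + R = [15508/383 -26682/383; -26682/383 54848/383]
step 1: K = P̄·Hᵀ·S⁻¹ = [26763/90505 -1683/90505; 17869/90505 23316/90505]
step 1: x' = x̄ + K·y = [-5434/3935, -12469/7870]
step 1: P' = (I − K·H)·P̄ = [104808/90505 102564/90505; 102564/90505 133652/90505]
step 2: x̄ = F·x = [-1601/3935, 15671/7870]
step 2: P̄ = F·P·Fᵀ + Q = [495348/90505 -195504/90505; -195504/90505 481837/90505]
step 2: y = z − H·x̄ = [9137/1574, -72359/7870]
step 2: S = H·P̄·Hᵀ + R = [721453/18101 -1235427/18101; -1235427/18101 12675757/90505]
step 2: K = P̄·Hᵀ·S⁻¹ = [6169617/20904419 -411417/20904419; 4110572/20904419 5354301/20904419]
step 2: x' = x̄ + K·y = [31091833/20904419, 16258293/20904419]
step 2: P' = (I − K·H)·P̄ = [24129912/20904419 23581356/20904419; 23581356/20904419 30720424/20904419]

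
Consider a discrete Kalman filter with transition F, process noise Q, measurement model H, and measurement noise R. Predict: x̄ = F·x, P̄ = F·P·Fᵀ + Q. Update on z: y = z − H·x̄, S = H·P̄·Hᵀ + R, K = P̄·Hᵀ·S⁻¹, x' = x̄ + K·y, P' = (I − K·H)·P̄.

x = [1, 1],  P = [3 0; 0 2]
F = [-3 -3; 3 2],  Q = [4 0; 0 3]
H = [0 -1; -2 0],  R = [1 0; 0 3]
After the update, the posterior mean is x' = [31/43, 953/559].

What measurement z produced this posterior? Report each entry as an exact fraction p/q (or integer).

x̄ = F·x = [-6, 5]
P̄ = F·P·Fᵀ + Q = [49 -39; -39 38]
S = H·P̄·Hᵀ + R = [39 -78; -78 199]
K = P̄·Hᵀ·S⁻¹ = [3/43 -20/43; -1478/1677 2/43]
x' − x̄ = [289/43, -1842/559] = K·y
y = (KᵀK)⁻¹·Kᵀ·(x' − x̄) = [3, -14]
z = y + H·x̄ = [3, -14] + [-5, 12] = [-2, -2]

z = [-2, -2]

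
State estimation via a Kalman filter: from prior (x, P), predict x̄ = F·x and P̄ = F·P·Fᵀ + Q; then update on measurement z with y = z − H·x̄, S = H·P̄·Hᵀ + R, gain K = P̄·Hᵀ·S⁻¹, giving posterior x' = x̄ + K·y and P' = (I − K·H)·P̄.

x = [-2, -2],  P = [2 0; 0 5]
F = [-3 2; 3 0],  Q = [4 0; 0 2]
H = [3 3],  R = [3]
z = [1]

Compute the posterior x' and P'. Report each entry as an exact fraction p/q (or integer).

x̄ = F·x = [2, -6]
P̄ = F·P·Fᵀ + Q = [42 -18; -18 20]
y = z − H·x̄ = [13]
S = H·P̄·Hᵀ + R = [237]
K = P̄·Hᵀ·S⁻¹ = [24/79; 2/79]
x' = x̄ + K·y = [470/79, -448/79]
P' = (I − K·H)·P̄ = [1590/79 -1566/79; -1566/79 1568/79]

x' = [470/79, -448/79]
P' = [1590/79 -1566/79; -1566/79 1568/79]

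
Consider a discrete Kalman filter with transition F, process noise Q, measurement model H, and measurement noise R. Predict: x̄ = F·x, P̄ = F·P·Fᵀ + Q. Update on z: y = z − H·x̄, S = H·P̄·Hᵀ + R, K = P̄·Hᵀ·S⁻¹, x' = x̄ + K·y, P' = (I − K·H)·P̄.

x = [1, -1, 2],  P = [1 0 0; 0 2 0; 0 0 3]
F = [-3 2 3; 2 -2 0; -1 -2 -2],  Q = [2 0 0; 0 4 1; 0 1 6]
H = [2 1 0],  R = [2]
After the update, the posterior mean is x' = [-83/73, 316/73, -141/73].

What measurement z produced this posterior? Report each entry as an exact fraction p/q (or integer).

x̄ = F·x = [1, 4, -3]
P̄ = F·P·Fᵀ + Q = [46 -14 -23; -14 16 7; -23 7 27]
S = H·P̄·Hᵀ + R = [146]
K = P̄·Hᵀ·S⁻¹ = [39/73; -6/73; -39/146]
x' − x̄ = [-156/73, 24/73, 78/73] = K·y
y = (KᵀK)⁻¹·Kᵀ·(x' − x̄) = [-4]
z = y + H·x̄ = [-4] + [6] = [2]

z = [2]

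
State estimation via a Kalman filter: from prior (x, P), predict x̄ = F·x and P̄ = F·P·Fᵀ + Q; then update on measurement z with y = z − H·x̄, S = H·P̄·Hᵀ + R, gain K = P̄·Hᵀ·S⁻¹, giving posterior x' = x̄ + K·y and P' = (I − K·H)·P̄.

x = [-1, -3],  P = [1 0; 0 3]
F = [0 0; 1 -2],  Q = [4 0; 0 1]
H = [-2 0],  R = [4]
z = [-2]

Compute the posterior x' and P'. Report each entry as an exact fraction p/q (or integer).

x' = [4/5, 5]
P' = [4/5 0; 0 14]

x̄ = F·x = [0, 5]
P̄ = F·P·Fᵀ + Q = [4 0; 0 14]
y = z − H·x̄ = [-2]
S = H·P̄·Hᵀ + R = [20]
K = P̄·Hᵀ·S⁻¹ = [-2/5; 0]
x' = x̄ + K·y = [4/5, 5]
P' = (I − K·H)·P̄ = [4/5 0; 0 14]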